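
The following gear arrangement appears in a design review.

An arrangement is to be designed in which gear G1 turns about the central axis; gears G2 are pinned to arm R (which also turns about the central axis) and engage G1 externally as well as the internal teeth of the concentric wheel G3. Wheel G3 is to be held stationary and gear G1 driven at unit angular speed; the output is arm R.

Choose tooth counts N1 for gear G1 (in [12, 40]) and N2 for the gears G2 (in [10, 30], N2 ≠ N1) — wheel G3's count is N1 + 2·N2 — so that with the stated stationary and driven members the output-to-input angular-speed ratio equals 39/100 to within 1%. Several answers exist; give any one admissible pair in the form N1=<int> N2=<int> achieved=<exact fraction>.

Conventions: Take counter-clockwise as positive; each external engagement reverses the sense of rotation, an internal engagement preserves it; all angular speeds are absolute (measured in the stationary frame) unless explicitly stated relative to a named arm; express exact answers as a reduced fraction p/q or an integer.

N1=39 N2=11 achieved=39/100

class = planetary set [ratio 39/100 wanted; Willis about the carrier]
Willis with ω_ring = 0: ω_arm/ω_sun = N1/(N1+N3); set equal to 39/100  ⇒  N3/N1 = 1/(39/100) − 1 = 61/39
N3 = N1 + 2·N2  ⇒  N2/N1 = (N3/N1 − 1)/2 = (61/39 − 1)/2 = 11/39
smallest multiple with N1 ≥ 12 and N2 ≥ 10: k = 1  ⇒  N1 = 1·39 = 39, N2 = 1·11 = 11 (N1 ≤ 40, N2 ≤ 30, N2 ≠ N1 ✓), N3 = 39 + 2·11 = 61
check: N1/(N1+N3) with N1 = 39, N3 = 61 gives 39/100; |achieved − target| = 0 ≤ 39/10000 ✓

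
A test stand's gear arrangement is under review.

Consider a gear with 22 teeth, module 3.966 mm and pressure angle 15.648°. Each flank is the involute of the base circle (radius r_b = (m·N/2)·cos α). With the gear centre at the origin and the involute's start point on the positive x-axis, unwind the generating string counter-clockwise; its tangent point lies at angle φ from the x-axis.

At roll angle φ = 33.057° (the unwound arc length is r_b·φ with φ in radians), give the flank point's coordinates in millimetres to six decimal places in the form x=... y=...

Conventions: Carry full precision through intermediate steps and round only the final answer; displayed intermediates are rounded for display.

recognized (one wheel, involute flank): single-mesh tooth geometry, m = 3.966, N = 22
pitch radius r_p = m·N/2 = 3.966·22/2 = 43.626000
base radius r_b = r_p·cos α = 43.626000·cos 15.648° = 42.009087
roll angle φ = 33.057° = 0.57695349 rad
x = r_b·(cos φ + φ·sin φ) = 48.429795
y = r_b·(sin φ − φ·cos φ) = 2.600868

x=48.429795 y=2.600868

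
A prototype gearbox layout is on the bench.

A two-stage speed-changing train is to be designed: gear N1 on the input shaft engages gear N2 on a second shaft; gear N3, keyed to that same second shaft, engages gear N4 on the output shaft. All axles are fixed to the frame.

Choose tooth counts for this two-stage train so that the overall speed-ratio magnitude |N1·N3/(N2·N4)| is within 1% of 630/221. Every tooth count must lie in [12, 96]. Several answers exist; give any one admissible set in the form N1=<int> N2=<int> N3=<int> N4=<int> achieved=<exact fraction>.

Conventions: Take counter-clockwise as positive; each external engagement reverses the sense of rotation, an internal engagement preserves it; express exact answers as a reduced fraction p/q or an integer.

N1=14 N2=13 N3=45 N4=17 achieved=630/221

class = fixed-axis compound train [2-stage, 630/221 wanted]
target = 630/221 in lowest terms: an exact hit needs N1·N3 = k·630 and N2·N4 = k·221 for one integer k, every count in [12, 96]; additionally prefer no 1:1 stage (N1 ≠ N2, N3 ≠ N4)
k = 1: N1·N3 = 630 = 14·45, N2·N4 = 221 = 13·17
achieved = 14·45/(13·17) = 630/221; |achieved − target| = 0 ≤ 63/2210 ✓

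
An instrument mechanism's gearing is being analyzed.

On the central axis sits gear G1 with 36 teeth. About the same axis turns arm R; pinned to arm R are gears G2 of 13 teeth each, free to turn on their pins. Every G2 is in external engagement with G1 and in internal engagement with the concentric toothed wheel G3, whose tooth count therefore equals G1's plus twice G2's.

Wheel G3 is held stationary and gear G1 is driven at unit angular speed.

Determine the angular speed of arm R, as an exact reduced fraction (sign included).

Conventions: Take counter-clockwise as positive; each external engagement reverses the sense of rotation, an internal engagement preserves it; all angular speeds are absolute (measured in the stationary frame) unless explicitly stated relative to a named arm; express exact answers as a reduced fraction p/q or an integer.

18/49

class = planetary set [G3 = 36+2·13 = 62; Willis about the carrier]
ring teeth: 36 + 2·13 = 62
36(ω_sun−ω_arm) = −62(ω_ring−ω_arm),  ω_ring = 0, ω_sun = 1
36(1−ω_arm) = −62(0−ω_arm)  ⇒  98·ω_arm = 36  ⇒  ω_arm = 18/49
exact speed ratio = 18/49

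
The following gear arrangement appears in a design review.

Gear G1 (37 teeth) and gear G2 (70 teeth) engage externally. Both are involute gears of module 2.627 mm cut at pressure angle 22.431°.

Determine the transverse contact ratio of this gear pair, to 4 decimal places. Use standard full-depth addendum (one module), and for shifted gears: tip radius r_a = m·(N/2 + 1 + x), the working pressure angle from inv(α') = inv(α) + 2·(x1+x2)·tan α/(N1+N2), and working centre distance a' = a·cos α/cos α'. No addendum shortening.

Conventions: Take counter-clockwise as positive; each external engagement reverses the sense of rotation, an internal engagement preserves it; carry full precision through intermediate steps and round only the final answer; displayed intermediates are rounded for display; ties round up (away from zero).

topology: single-mesh involute geometry — m = 2.627, 37T/70T pair
base radii: r_b1 = 44.922448, r_b2 = 84.988415
tip radii: r_a1 = 51.226500, r_a2 = 94.572000
no profile shift: α' = α, a' = a
action lengths: √(r_a1²−r_b1²) = 24.619666, √(r_a2²−r_b2²) = 41.482917
base pitch p_b = π·m·cos α = 7.628542
CR = (24.619666 + 41.482917 − 140.544500·sin 22.43100°)/7.628542 = 1.635298
contact ratio ≈ 1.6353

1.6353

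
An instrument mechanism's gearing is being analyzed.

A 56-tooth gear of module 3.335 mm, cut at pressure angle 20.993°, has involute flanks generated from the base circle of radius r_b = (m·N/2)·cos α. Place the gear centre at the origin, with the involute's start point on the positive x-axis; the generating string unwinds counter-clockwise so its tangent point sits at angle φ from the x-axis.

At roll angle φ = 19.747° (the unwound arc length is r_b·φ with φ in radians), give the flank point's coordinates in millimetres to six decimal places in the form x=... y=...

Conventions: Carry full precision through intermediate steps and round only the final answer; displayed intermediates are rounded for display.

class = single-mesh tooth geometry [base-circle involute, m = 3.335, 56T]
pitch radius r_p = m·N/2 = 3.335·56/2 = 93.380000
base radius r_b = r_p·cos α = 93.380000·cos 20.993° = 87.181828
roll angle φ = 19.747° = 0.34465017 rad
x = r_b·(cos φ + φ·sin φ) = 92.206969
y = r_b·(sin φ − φ·cos φ) = 1.175636

x=92.206969 y=1.175636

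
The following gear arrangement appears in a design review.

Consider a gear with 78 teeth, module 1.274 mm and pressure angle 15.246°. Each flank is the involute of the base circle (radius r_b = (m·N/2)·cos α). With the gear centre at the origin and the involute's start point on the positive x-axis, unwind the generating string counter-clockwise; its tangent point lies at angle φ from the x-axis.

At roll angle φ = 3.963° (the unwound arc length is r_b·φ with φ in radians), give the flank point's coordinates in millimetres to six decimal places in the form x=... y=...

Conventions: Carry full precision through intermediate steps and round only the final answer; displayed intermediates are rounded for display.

x=48.051867 y=0.005285

single-mesh involute tooth geometry (78T wheel at module 1.274)
pitch radius r_p = m·N/2 = 1.274·78/2 = 49.686000
base radius r_b = r_p·cos α = 49.686000·cos 15.246° = 47.937335
roll angle φ = 3.963° = 0.06916740 rad
x = r_b·(cos φ + φ·sin φ) = 48.051867
y = r_b·(sin φ − φ·cos φ) = 0.005285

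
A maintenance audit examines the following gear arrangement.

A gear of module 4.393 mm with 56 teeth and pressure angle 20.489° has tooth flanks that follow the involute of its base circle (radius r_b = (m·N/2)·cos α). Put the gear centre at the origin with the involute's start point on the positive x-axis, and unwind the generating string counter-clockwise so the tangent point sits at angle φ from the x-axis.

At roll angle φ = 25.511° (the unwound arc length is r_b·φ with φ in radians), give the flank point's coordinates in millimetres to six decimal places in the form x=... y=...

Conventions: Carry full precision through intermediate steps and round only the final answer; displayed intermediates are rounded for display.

recognized (one wheel, involute flank): single-mesh tooth geometry, m = 4.393, N = 56
pitch radius r_p = m·N/2 = 4.393·56/2 = 123.004000
base radius r_b = r_p·cos α = 123.004000·cos 20.489° = 115.222694
roll angle φ = 25.511° = 0.44525095 rad
x = r_b·(cos φ + φ·sin φ) = 126.084189
y = r_b·(sin φ − φ·cos φ) = 3.323510

x=126.084189 y=3.323510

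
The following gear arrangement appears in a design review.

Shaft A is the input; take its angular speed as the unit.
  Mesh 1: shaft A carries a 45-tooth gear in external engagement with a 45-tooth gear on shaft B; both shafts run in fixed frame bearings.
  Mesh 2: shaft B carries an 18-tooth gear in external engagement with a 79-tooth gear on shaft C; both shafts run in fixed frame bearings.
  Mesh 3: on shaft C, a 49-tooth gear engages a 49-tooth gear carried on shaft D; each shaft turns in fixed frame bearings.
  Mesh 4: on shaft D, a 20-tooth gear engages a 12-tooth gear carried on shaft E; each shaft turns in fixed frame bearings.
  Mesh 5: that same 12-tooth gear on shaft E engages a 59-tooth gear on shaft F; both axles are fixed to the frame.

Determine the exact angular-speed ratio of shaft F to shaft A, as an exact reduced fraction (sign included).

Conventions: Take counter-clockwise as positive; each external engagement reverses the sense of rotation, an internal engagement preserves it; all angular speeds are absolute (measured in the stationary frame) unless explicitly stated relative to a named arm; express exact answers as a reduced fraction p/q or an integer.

-360/4661

class = fixed-axis compound train [5 meshes; 5 ratios multiply, 5 sense flips]
mesh 1 [45T→45T]: running ratio 1, sense −
mesh 2 [18T→79T]: running ratio 18/79, sense +
mesh 3 [49T→49T]: running ratio 18/79, sense −
mesh 4 [20T→12T]: running ratio 30/79, sense +
mesh 5 [12T→59T]: running ratio 360/4661, sense −
ω_out/ω_in = -360/4661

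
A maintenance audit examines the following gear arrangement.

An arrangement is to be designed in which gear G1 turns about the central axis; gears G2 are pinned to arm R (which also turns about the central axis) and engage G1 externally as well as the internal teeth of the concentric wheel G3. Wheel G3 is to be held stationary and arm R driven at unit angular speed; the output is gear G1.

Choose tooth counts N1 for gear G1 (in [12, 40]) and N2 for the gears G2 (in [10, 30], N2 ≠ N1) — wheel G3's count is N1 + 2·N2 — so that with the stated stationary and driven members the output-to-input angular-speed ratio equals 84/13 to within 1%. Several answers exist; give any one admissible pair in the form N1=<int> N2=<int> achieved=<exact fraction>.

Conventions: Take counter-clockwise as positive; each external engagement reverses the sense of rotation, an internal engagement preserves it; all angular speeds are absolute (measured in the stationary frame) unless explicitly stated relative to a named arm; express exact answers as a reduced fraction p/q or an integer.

N1=13 N2=29 achieved=84/13

design class (target 84/13): planetary set
Willis with ω_ring = 0: ω_sun/ω_arm = (N1+N3)/N1; set equal to 84/13  ⇒  N3/N1 = 84/13 − 1 = 71/13
N3 = N1 + 2·N2  ⇒  N2/N1 = (N3/N1 − 1)/2 = (71/13 − 1)/2 = 29/13
smallest multiple with N1 ≥ 12 and N2 ≥ 10: k = 1  ⇒  N1 = 1·13 = 13, N2 = 1·29 = 29 (N1 ≤ 40, N2 ≤ 30, N2 ≠ N1 ✓), N3 = 13 + 2·29 = 71
check: (N1+N3)/N1 with N1 = 13, N3 = 71 gives 84/13; |achieved − target| = 0 ≤ 21/325 ✓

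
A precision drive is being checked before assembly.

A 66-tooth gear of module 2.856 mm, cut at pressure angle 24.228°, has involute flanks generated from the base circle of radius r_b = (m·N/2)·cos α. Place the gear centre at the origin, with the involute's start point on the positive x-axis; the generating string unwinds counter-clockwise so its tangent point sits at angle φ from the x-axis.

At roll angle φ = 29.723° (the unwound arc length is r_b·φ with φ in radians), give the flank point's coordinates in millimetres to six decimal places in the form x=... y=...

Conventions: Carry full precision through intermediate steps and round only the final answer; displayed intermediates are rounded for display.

x=96.744908 y=3.893002

topology: single-mesh involute geometry — m = 2.856, N = 66
pitch radius r_p = m·N/2 = 2.856·66/2 = 94.248000
base radius r_b = r_p·cos α = 94.248000·cos 24.228° = 85.946606
roll angle φ = 29.723° = 0.51876421 rad
x = r_b·(cos φ + φ·sin φ) = 96.744908
y = r_b·(sin φ − φ·cos φ) = 3.893002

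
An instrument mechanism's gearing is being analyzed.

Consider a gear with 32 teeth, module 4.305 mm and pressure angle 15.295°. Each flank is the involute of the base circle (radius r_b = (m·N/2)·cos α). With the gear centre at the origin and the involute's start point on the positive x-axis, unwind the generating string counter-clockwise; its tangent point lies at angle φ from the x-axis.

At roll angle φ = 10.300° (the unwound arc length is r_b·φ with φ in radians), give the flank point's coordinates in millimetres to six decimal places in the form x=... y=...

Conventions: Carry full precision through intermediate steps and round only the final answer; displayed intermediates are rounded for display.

x=67.505214 y=0.128248

topology: single-mesh involute geometry — m = 4.305, N = 32
pitch radius r_p = m·N/2 = 4.305·32/2 = 68.880000
base radius r_b = r_p·cos α = 68.880000·cos 15.295° = 66.440301
roll angle φ = 10.300° = 0.17976891 rad
x = r_b·(cos φ + φ·sin φ) = 67.505214
y = r_b·(sin φ − φ·cos φ) = 0.128248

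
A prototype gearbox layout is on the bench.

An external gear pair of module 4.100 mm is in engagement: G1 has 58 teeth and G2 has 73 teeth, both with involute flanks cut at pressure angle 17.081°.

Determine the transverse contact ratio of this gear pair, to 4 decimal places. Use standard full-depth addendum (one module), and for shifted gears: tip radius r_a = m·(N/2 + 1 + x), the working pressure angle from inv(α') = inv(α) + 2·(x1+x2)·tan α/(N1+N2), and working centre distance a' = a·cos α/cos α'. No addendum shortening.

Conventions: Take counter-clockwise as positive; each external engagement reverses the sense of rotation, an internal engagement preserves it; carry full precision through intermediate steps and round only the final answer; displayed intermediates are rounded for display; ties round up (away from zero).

1.9901

class = single-mesh tooth geometry [involute pair 58T × 73T, m = 4.100]
base radii: r_b1 = 113.655377, r_b2 = 143.049009
tip radii: r_a1 = 123.000000, r_a2 = 153.750000
no profile shift: α' = α, a' = a
action lengths: √(r_a1²−r_b1²) = 47.026113, √(r_a2²−r_b2²) = 56.356398
base pitch p_b = π·m·cos α = 12.312376
CR = (47.026113 + 56.356398 − 268.550000·sin 17.08100°)/12.312376 = 1.990120
contact ratio ≈ 1.9901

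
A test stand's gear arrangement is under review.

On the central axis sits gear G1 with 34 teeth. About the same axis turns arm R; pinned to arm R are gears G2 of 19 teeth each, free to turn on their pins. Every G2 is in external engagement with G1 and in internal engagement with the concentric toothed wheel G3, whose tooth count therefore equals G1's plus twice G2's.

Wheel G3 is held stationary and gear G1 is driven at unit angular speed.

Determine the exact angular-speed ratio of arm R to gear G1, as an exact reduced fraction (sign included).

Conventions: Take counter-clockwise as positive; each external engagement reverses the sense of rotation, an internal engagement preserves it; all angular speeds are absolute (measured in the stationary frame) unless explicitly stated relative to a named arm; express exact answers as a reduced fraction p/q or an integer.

recognized (axles ride arm R): planetary set, 34/19/72 teeth
ring teeth: 34 + 2·19 = 72
34(ω_sun−ω_arm) = −72(ω_ring−ω_arm),  ω_ring = 0, ω_sun = 1
34(1−ω_arm) = −72(0−ω_arm)  ⇒  106·ω_arm = 34  ⇒  ω_arm = 17/53
ω_out/ω_in = 17/53

17/53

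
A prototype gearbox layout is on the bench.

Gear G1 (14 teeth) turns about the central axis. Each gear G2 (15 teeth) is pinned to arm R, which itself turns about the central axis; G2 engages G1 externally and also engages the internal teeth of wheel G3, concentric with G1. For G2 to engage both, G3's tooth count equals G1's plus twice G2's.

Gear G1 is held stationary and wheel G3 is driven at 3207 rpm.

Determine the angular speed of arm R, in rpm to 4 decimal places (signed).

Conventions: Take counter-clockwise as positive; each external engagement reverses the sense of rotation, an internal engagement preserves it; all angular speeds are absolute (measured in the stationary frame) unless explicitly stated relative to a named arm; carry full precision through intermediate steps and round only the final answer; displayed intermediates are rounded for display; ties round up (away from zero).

+2432.8966 rpm

class = planetary set [G3 = 14+2·15 = 44; Willis about the carrier]
normalise by the input: solve with ω_ring = 1, then scale by 3207 rpm
ring teeth: 14 + 2·15 = 44
14(ω_sun−ω_arm) = −44(ω_ring−ω_arm),  ω_sun = 0, ω_ring = 1
14(0−ω_arm) = −44(1−ω_arm)  ⇒  58·ω_arm = 44  ⇒  ω_arm = 22/29
scale: ω_arm = 22/29 × 3207 rpm = +2432.8966 rpm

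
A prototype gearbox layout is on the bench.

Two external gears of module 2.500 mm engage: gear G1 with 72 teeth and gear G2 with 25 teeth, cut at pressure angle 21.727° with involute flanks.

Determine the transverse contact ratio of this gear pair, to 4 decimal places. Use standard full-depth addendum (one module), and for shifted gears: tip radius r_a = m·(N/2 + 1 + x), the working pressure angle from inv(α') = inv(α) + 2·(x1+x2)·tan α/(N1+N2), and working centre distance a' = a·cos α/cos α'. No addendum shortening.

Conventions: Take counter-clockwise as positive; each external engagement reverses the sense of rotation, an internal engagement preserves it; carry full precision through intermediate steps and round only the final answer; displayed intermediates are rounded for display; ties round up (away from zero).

single-mesh involute tooth geometry (72T engaging 25T at module 2.500)
base radii: r_b1 = 83.606241, r_b2 = 29.029945
tip radii: r_a1 = 92.500000, r_a2 = 33.750000
no profile shift: α' = α, a' = a
action lengths: √(r_a1²−r_b1²) = 39.575833, √(r_a2²−r_b2²) = 17.214088
base pitch p_b = π·m·cos α = 7.296021
CR = (39.575833 + 17.214088 − 121.250000·sin 21.72700°)/7.296021 = 1.631717
contact ratio ≈ 1.6317

1.6317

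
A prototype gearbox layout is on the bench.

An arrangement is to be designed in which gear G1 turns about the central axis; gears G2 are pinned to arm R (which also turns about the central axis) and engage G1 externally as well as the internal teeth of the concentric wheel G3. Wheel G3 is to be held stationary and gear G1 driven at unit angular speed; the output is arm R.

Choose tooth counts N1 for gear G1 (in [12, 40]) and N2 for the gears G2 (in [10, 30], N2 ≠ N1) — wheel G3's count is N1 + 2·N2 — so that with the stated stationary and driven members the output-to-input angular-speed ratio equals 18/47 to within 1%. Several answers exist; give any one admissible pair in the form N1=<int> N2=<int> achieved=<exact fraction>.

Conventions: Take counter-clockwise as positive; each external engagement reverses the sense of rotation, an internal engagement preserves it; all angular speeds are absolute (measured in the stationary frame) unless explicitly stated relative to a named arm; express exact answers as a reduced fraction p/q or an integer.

design class (target 18/47): planetary set
Willis with ω_ring = 0: ω_arm/ω_sun = N1/(N1+N3); set equal to 18/47  ⇒  N3/N1 = 1/(18/47) − 1 = 29/18
N3 = N1 + 2·N2  ⇒  N2/N1 = (N3/N1 − 1)/2 = (29/18 − 1)/2 = 11/36
smallest multiple with N1 ≥ 12 and N2 ≥ 10: k = 1  ⇒  N1 = 1·36 = 36, N2 = 1·11 = 11 (N1 ≤ 40, N2 ≤ 30, N2 ≠ N1 ✓), N3 = 36 + 2·11 = 58
check: N1/(N1+N3) with N1 = 36, N3 = 58 gives 18/47; |achieved − target| = 0 ≤ 9/2350 ✓

N1=36 N2=11 achieved=18/47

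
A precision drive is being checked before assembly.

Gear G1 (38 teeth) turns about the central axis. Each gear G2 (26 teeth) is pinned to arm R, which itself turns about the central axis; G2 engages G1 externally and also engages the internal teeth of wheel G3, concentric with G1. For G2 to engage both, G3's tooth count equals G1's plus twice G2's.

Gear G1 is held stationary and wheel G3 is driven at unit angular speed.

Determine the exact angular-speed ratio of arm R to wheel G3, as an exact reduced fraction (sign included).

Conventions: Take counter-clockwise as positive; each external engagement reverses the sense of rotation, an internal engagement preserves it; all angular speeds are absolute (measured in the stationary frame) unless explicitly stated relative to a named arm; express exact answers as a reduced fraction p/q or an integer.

topology: planetary set — G1 38T / G2 26T / G3 90T, arm = carrier (Willis)
ring teeth: 38 + 2·26 = 90
38(ω_sun−ω_arm) = −90(ω_ring−ω_arm),  ω_sun = 0, ω_ring = 1
38(0−ω_arm) = −90(1−ω_arm)  ⇒  128·ω_arm = 90  ⇒  ω_arm = 45/64
ω_out/ω_in = 45/64

45/64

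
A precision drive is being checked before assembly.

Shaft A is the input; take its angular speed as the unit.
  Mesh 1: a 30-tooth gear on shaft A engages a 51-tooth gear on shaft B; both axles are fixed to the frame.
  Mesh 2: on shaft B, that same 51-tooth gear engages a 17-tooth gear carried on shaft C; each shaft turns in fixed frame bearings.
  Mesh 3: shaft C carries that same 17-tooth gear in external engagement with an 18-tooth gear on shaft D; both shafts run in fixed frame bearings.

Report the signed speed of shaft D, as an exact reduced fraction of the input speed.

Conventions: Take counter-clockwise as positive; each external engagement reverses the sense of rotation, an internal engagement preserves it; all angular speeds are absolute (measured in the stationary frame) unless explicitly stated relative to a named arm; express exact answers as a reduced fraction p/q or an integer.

3-mesh fixed-axis compound train (all bearings frame-fixed)
mesh 1 [30T→51T]: |ω|/ω_in = 1×30/51 = 10/17, sense flips to −
mesh 2 [51T→17T]: |ω|/ω_in = (10/17)×51/17 = 30/17, sense flips to +
mesh 3 [17T→18T]: |ω|/ω_in = (30/17)×17/18 = 5/3, sense flips to −
signed output speed (× input speed) = -5/3

-5/3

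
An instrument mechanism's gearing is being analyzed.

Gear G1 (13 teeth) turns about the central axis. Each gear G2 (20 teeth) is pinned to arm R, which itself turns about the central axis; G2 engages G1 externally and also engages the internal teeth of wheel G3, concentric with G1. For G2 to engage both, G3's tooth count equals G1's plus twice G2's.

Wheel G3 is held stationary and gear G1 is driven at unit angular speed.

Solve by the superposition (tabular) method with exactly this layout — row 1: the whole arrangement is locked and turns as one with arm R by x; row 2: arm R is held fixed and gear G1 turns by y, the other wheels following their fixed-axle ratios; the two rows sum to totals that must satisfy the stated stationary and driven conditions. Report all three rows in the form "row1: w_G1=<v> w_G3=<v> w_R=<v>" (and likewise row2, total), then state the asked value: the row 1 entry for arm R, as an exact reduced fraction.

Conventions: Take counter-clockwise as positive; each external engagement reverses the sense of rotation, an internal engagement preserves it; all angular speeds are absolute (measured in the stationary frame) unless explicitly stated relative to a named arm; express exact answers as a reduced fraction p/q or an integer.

planetary set (13T centre, 20T on arm, 53T internal) — Willis relation
superposition row 1 [locked train]: every member turns x
row 2 (arm held, sun turns y): ω_ring = −(13/53)·y, ω_arm = 0
boundary: total ω_ring = x − (13/53)·y = 0 and total ω_sun = x + y = 1  ⇒  y = 53/66, x = 13/66
row 2 ring = −(13/53)·53/66 = -13/66
totals (row 1 + row 2): sun 13/66 + 53/66 = 1, ring 13/66 + (-13/66) = 0, arm 13/66 + 0 = 13/66
asked cell (row1, arm) = 13/66

row1: w_G1=13/66 w_G3=13/66 w_R=13/66
row2: w_G1=53/66 w_G3=-13/66 w_R=0
total: w_G1=1 w_G3=0 w_R=13/66
asked value: 13/66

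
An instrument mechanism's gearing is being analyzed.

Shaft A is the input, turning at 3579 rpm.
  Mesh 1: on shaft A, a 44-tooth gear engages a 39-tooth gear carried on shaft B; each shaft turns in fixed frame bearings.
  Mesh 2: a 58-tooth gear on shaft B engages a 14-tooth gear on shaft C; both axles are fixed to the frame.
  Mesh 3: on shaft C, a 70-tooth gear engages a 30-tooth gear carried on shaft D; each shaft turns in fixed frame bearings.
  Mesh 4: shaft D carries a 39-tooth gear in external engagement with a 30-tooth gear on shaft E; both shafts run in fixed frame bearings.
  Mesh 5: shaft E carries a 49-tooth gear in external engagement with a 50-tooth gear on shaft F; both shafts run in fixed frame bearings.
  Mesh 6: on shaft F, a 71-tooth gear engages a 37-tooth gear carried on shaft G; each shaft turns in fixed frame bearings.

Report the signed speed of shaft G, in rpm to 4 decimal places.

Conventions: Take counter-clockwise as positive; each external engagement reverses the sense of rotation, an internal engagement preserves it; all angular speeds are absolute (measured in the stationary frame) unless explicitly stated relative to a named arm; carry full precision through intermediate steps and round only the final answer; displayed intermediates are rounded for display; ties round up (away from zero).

+95422.8896 rpm

class = fixed-axis compound train [6 meshes; 6 ratios multiply, 6 sense flips]
mesh 1 [44T→39T]: ω = 3579.0000×44/39 = 4037.8462 rpm, sense flips to −
mesh 2 [58T→14T]: ω = 4037.8462×58/14 = 16728.2198 rpm, sense flips to +
mesh 3 [70T→30T]: ω = 16728.2198×70/30 = 39032.5128 rpm, sense flips to −
mesh 4 [39T→30T]: ω = 39032.5128×39/30 = 50742.2667 rpm, sense flips to +
mesh 5 [49T→50T]: ω = 50742.2667×49/50 = 49727.4213 rpm, sense flips to −
mesh 6 [71T→37T]: ω = 49727.4213×71/37 = 95422.8896 rpm, sense flips to +
signed output speed = +95422.8896 rpm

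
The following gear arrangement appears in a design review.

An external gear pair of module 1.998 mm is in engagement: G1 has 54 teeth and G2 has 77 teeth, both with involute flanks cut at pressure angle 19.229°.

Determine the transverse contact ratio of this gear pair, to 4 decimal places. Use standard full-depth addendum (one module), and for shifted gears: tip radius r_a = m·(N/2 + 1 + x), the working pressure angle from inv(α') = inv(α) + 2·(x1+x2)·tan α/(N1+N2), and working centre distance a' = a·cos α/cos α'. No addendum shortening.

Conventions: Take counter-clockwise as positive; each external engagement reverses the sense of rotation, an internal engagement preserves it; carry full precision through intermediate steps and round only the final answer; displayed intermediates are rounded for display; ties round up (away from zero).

single-mesh involute tooth geometry (54T engaging 77T at module 1.998)
base radii: r_b1 = 50.936342, r_b2 = 72.631450
tip radii: r_a1 = 55.944000, r_a2 = 78.921000
no profile shift: α' = α, a' = a
action lengths: √(r_a1²−r_b1²) = 23.134827, √(r_a2²−r_b2²) = 30.873884
base pitch p_b = π·m·cos α = 5.926712
CR = (23.134827 + 30.873884 − 130.869000·sin 19.22900°)/5.926712 = 1.840432
contact ratio ≈ 1.8404

1.8404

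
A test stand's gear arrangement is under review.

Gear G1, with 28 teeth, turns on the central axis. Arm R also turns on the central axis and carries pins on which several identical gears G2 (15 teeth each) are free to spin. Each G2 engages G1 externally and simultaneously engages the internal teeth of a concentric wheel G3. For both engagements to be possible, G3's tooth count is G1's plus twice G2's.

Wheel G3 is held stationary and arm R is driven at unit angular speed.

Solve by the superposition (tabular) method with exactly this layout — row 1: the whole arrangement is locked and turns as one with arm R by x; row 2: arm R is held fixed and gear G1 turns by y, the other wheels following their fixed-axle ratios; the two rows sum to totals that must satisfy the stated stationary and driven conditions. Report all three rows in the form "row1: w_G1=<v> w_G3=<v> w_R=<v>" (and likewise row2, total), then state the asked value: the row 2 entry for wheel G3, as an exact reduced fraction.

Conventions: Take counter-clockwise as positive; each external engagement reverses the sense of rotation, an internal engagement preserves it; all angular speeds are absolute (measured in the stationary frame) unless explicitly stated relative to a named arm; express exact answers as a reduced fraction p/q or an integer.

row1: w_G1=1 w_G3=1 w_R=1
row2: w_G1=29/14 w_G3=-1 w_R=0
total: w_G1=43/14 w_G3=0 w_R=1
asked value: -1

topology: planetary set — G1 28T / G2 15T / G3 58T, arm = carrier (Willis)
row 1 — lock + rotate with arm: ω_sun = ω_ring = ω_arm = x
superposition row 2 [arm held]: sun y, ring −(28/58)·y, arm 0
boundary: total ω_ring = x − (28/58)·y = 0 and total ω_arm = x = 1  ⇒  y = 29/14, x = 1
row 2 ring = −(28/58)·29/14 = -1
totals (row 1 + row 2): sun 1 + 29/14 = 43/14, ring 1 + (-1) = 0, arm 1 + 0 = 1
asked cell (row2, ring) = -1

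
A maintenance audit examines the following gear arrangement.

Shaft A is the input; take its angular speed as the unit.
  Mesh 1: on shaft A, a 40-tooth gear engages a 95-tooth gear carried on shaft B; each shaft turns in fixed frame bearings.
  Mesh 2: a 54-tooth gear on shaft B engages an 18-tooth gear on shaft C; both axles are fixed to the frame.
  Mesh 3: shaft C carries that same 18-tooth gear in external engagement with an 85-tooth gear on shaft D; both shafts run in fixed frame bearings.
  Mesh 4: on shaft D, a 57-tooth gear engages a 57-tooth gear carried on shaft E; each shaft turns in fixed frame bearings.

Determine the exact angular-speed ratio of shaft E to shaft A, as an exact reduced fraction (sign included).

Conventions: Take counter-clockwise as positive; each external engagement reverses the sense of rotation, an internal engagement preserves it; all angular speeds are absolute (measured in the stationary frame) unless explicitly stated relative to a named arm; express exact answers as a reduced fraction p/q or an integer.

class = fixed-axis compound train [4 meshes; 4 ratios multiply, 4 sense flips]
mesh 1 [40T→95T]: running ratio 8/19, sense −
mesh 2 [54T→18T]: running ratio 24/19, sense +
mesh 3 [18T→85T]: running ratio 432/1615, sense −
mesh 4 [57T→57T]: running ratio 432/1615, sense +
ω_out/ω_in = 432/1615

432/1615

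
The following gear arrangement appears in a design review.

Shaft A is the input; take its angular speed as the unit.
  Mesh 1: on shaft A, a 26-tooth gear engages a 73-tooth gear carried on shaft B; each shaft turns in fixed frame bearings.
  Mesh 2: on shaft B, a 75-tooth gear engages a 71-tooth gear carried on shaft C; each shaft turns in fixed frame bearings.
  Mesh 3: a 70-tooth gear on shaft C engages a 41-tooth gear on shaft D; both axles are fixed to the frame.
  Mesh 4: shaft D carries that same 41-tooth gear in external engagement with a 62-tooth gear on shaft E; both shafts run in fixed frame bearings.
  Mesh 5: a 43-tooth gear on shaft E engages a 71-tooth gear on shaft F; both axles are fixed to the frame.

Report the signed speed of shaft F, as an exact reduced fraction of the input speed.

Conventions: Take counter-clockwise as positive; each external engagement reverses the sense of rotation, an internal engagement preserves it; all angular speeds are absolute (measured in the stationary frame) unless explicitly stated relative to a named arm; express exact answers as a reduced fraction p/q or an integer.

5-mesh fixed-axis compound train (all bearings frame-fixed)
mesh 1 [26T→73T]: |ω|/ω_in = 1×26/73 = 26/73, sense flips to −
mesh 2 [75T→71T]: |ω|/ω_in = (26/73)×75/71 = 1950/5183, sense flips to +
mesh 3 [70T→41T]: |ω|/ω_in = (1950/5183)×70/41 = 136500/212503, sense flips to −
mesh 4 [41T→62T]: |ω|/ω_in = (136500/212503)×41/62 = 68250/160673, sense flips to +
mesh 5 [43T→71T]: |ω|/ω_in = (68250/160673)×43/71 = 2934750/11407783, sense flips to −
signed output speed (× input speed) = -2934750/11407783

-2934750/11407783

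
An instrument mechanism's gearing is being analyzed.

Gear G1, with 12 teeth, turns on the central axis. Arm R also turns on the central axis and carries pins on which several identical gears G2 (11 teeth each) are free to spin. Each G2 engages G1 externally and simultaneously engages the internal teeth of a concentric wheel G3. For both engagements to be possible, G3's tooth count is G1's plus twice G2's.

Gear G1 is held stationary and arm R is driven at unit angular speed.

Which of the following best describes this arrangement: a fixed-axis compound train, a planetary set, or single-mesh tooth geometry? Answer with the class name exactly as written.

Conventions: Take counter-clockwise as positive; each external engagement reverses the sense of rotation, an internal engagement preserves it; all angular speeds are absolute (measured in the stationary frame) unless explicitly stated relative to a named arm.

planetary set (12T centre, 11T on arm, 34T internal) — Willis relation
classification: planetary set

planetary set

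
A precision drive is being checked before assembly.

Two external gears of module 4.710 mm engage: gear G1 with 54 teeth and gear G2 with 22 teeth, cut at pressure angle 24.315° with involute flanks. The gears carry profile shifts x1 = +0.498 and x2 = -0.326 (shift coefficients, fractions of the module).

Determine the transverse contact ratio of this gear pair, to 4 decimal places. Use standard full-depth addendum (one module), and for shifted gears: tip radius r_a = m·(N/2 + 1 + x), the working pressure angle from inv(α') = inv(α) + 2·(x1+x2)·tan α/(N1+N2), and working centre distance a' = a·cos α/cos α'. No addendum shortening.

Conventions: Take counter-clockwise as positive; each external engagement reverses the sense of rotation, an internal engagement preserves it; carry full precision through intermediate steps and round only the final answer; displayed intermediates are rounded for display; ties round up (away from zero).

1.5040

recognized (one external pair, fixed centres): single-mesh tooth geometry, m = 4.710, N1 = 54, N2 = 22
base radii: r_b1 = 115.889450, r_b2 = 47.214220
tip radii: r_a1 = 134.225580, r_a2 = 54.984540
inv(α') = inv(24.315°) + 2·(+0.498-0.326)·tan α/(54+22) = 0.02950085  ⇒  α' = 24.87425°
a' = a·cos α / cos α' = 178.9800·cos 24.315°/cos 24.87425° = 179.781433
action lengths: √(r_a1²−r_b1²) = 67.721058, √(r_a2²−r_b2²) = 28.180082
base pitch p_b = π·m·cos α = 13.484350
CR = (67.721058 + 28.180082 − 179.781433·sin 24.87425°)/13.484350 = 1.503966
contact ratio ≈ 1.5040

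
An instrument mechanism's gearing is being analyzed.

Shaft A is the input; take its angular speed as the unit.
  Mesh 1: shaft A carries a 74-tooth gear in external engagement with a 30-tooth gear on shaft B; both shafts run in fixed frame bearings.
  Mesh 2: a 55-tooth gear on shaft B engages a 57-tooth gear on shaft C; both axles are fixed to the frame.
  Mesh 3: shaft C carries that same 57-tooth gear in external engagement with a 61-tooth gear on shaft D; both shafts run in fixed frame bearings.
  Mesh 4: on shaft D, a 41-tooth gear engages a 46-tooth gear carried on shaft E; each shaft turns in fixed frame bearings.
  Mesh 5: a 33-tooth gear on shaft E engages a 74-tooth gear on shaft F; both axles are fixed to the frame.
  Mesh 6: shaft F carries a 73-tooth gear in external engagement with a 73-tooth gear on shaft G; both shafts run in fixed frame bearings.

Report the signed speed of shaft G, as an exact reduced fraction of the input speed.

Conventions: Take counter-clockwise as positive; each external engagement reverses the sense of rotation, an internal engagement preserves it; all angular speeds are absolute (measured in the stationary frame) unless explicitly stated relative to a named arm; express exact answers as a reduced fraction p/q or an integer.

6-mesh fixed-axis compound train (all bearings frame-fixed)
mesh 1 [74T→30T]: |ω|/ω_in = 1×74/30 = 37/15, sense flips to −
mesh 2 [55T→57T]: |ω|/ω_in = (37/15)×55/57 = 407/171, sense flips to +
mesh 3 [57T→61T]: |ω|/ω_in = (407/171)×57/61 = 407/183, sense flips to −
mesh 4 [41T→46T]: |ω|/ω_in = (407/183)×41/46 = 16687/8418, sense flips to +
mesh 5 [33T→74T]: |ω|/ω_in = (16687/8418)×33/74 = 4961/5612, sense flips to −
mesh 6 [73T→73T]: |ω|/ω_in = (4961/5612)×73/73 = 4961/5612, sense flips to +
signed output speed (× input speed) = 4961/5612

4961/5612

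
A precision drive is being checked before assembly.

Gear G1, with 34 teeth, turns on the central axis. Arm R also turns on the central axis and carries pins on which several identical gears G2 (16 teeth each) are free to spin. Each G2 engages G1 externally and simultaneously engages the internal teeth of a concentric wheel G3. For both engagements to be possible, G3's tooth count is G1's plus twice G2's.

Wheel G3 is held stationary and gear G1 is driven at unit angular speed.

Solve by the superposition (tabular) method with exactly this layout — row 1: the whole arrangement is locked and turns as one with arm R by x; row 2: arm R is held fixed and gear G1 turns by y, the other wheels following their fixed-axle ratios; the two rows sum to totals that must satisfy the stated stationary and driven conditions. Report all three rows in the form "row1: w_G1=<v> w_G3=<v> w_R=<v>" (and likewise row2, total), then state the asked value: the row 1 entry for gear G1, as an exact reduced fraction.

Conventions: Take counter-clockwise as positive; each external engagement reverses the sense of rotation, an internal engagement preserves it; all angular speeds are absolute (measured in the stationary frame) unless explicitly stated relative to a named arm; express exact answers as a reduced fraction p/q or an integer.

row1: w_G1=17/50 w_G3=17/50 w_R=17/50
row2: w_G1=33/50 w_G3=-17/50 w_R=0
total: w_G1=1 w_G3=0 w_R=17/50
asked value: 17/50

topology: planetary set — G1 34T / G2 16T / G3 66T, arm = carrier (Willis)
superposition row 1 [locked train]: every member turns x
row 2: sun turns y, ring = −(34/66)·y, arm 0
boundary: total ω_ring = x − (34/66)·y = 0 and total ω_sun = x + y = 1  ⇒  y = 33/50, x = 17/50
row 2 ring = −(34/66)·33/50 = -17/50
totals (row 1 + row 2): sun 17/50 + 33/50 = 1, ring 17/50 + (-17/50) = 0, arm 17/50 + 0 = 17/50
asked cell (row1, sun) = 17/50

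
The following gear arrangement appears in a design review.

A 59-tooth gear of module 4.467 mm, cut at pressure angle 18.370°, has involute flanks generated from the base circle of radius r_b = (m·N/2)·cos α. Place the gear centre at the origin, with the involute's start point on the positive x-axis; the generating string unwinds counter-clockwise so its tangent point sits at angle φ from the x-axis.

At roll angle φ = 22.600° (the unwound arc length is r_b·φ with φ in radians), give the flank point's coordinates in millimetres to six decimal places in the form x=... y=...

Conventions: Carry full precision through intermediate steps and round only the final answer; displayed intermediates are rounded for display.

x=134.415078 y=2.518762

class = single-mesh tooth geometry [base-circle involute, m = 4.467, 59T]
pitch radius r_p = m·N/2 = 4.467·59/2 = 131.776500
base radius r_b = r_p·cos α = 131.776500·cos 18.370° = 125.061322
roll angle φ = 22.600° = 0.39444441 rad
x = r_b·(cos φ + φ·sin φ) = 134.415078
y = r_b·(sin φ − φ·cos φ) = 2.518762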